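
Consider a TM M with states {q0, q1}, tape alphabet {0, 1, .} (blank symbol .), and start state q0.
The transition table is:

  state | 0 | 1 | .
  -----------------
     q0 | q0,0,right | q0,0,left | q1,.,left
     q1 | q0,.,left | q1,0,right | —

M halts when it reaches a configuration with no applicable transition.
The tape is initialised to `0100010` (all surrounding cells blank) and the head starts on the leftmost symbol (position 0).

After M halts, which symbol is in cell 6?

.

q0 | ..[0]100010.   read 0 → write 0, move right, go to q0
q0 | ..0[1]00010.   read 1 → write 0, move left, go to q0
q0 | ..[0]000010.   read 0 → write 0, move right, go to q0
q0 | ..0[0]00010.   read 0 → write 0, move right, go to q0
q0 | ..00[0]0010.   read 0 → write 0, move right, go to q0
q0 | ..000[0]010.   read 0 → write 0, move right, go to q0
q0 | ..0000[0]10.   read 0 → write 0, move right, go to q0
q0 | ..00000[1]0.   read 1 → write 0, move left, go to q0
q0 | ..0000[0]00.   read 0 → write 0, move right, go to q0
q0 | ..00000[0]0.   read 0 → write 0, move right, go to q0
q0 | ..000000[0].   read 0 → write 0, move right, go to q0
q0 | ..0000000[.]   read . → write ., move left, go to q1
q1 | ..000000[0].   read 0 → write ., move left, go to q0
q0 | ..00000[0]..   read 0 → write 0, move right, go to q0
q0 | ..000000[.].   read . → write ., move left, go to q1
q1 | ..00000[0]..   read 0 → write ., move left, go to q0
q0 | ..0000[0]...   read 0 → write 0, move right, go to q0
q0 | ..00000[.]..   read . → write ., move left, go to q1
q1 | ..0000[0]...   read 0 → write ., move left, go to q0
q0 | ..000[0]....   read 0 → write 0, move right, go to q0
q0 | ..0000[.]...   read . → write ., move left, go to q1
q1 | ..000[0]....   read 0 → write ., move left, go to q0
q0 | ..00[0].....   read 0 → write 0, move right, go to q0
q0 | ..000[.]....   read . → write ., move left, go to q1
q1 | ..00[0].....   read 0 → write ., move left, go to q0
q0 | ..0[0]......   read 0 → write 0, move right, go to q0
q0 | ..00[.].....   read . → write ., move left, go to q1
q1 | ..0[0]......   read 0 → write ., move left, go to q0
q0 | ..[0].......   read 0 → write 0, move right, go to q0
q0 | ..0[.]......   read . → write ., move left, go to q1
q1 | ..[0].......   read 0 → write ., move left, go to q0
q0 | .[.]........   read . → write ., move left, go to q1
q1 | [.].........
Cell 6 holds . when M halts.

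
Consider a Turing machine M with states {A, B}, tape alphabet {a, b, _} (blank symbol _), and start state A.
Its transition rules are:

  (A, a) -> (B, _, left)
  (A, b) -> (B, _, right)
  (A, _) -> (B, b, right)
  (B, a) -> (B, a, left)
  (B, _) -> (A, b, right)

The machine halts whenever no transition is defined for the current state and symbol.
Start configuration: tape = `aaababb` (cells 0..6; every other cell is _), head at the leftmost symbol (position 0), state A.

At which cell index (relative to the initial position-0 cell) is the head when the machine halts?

state=A head=0 tape=_[a]aababb   (A,a)→(B,_,left)
state=B head=-1 tape=[_]_aababb   (B,_)→(A,b,right)
state=A head=0 tape=b[_]aababb   (A,_)→(B,b,right)
state=B head=1 tape=bb[a]ababb   (B,a)→(B,a,left)
state=B head=0 tape=b[b]aababb
At halt the head is at cell 0.

0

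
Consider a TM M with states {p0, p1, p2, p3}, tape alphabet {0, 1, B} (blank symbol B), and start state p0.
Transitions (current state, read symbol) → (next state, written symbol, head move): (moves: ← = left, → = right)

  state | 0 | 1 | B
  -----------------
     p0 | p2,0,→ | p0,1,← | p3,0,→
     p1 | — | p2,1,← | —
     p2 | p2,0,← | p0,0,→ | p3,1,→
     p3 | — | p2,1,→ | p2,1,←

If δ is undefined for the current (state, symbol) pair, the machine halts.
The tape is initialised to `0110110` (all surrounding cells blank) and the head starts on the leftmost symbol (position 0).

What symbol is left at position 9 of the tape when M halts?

state=p0 head=0 tape=B[0]110110BBBB   (p0,0)→(p2,0,→)
state=p2 head=1 tape=B0[1]10110BBBB   (p2,1)→(p0,0,→)
state=p0 head=2 tape=B00[1]0110BBBB   (p0,1)→(p0,1,←)
state=p0 head=1 tape=B0[0]10110BBBB   (p0,0)→(p2,0,→)
state=p2 head=2 tape=B00[1]0110BBBB   (p2,1)→(p0,0,→)
state=p0 head=3 tape=B000[0]110BBBB   (p0,0)→(p2,0,→)
state=p2 head=4 tape=B0000[1]10BBBB   (p2,1)→(p0,0,→)
state=p0 head=5 tape=B00000[1]0BBBB   (p0,1)→(p0,1,←)
state=p0 head=4 tape=B0000[0]10BBBB   (p0,0)→(p2,0,→)
state=p2 head=5 tape=B00000[1]0BBBB   (p2,1)→(p0,0,→)
state=p0 head=6 tape=B000000[0]BBBB   (p0,0)→(p2,0,→)
state=p2 head=7 tape=B0000000[B]BBB   (p2,B)→(p3,1,→)
state=p3 head=8 tape=B00000001[B]BB   (p3,B)→(p2,1,←)
state=p2 head=7 tape=B0000000[1]1BB   (p2,1)→(p0,0,→)
state=p0 head=8 tape=B00000000[1]BB   (p0,1)→(p0,1,←)
state=p0 head=7 tape=B0000000[0]1BB   (p0,0)→(p2,0,→)
state=p2 head=8 tape=B00000000[1]BB   (p2,1)→(p0,0,→)
state=p0 head=9 tape=B000000000[B]B   (p0,B)→(p3,0,→)
state=p3 head=10 tape=B0000000000[B]   (p3,B)→(p2,1,←)
state=p2 head=9 tape=B000000000[0]1   (p2,0)→(p2,0,←)
state=p2 head=8 tape=B00000000[0]01   (p2,0)→(p2,0,←)
state=p2 head=7 tape=B0000000[0]001   (p2,0)→(p2,0,←)
state=p2 head=6 tape=B000000[0]0001   (p2,0)→(p2,0,←)
state=p2 head=5 tape=B00000[0]00001   (p2,0)→(p2,0,←)
state=p2 head=4 tape=B0000[0]000001   (p2,0)→(p2,0,←)
state=p2 head=3 tape=B000[0]0000001   (p2,0)→(p2,0,←)
state=p2 head=2 tape=B00[0]00000001   (p2,0)→(p2,0,←)
state=p2 head=1 tape=B0[0]000000001   (p2,0)→(p2,0,←)
state=p2 head=0 tape=B[0]0000000001   (p2,0)→(p2,0,←)
state=p2 head=-1 tape=[B]00000000001   (p2,B)→(p3,1,→)
state=p3 head=0 tape=1[0]0000000001
Cell 9 holds 0 when M halts.

0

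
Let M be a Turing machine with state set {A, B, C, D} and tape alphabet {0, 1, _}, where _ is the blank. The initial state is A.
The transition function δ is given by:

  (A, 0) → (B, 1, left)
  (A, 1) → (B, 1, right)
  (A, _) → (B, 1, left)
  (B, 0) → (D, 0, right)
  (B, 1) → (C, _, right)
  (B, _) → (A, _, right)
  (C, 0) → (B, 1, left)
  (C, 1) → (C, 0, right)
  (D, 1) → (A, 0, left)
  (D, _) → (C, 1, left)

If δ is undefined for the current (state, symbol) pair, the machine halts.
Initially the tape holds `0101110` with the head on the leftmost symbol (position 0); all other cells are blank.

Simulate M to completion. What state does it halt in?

D

state=A head=0 tape=_[0]101110   (A,0)→(B,1,left)
state=B head=-1 tape=[_]1101110   (B,_)→(A,_,right)
state=A head=0 tape=_[1]101110   (A,1)→(B,1,right)
state=B head=1 tape=_1[1]01110   (B,1)→(C,_,right)
state=C head=2 tape=_1_[0]1110   (C,0)→(B,1,left)
state=B head=1 tape=_1[_]11110   (B,_)→(A,_,right)
state=A head=2 tape=_1_[1]1110   (A,1)→(B,1,right)
state=B head=3 tape=_1_1[1]110   (B,1)→(C,_,right)
state=C head=4 tape=_1_1_[1]10   (C,1)→(C,0,right)
state=C head=5 tape=_1_1_0[1]0   (C,1)→(C,0,right)
state=C head=6 tape=_1_1_00[0]   (C,0)→(B,1,left)
state=B head=5 tape=_1_1_0[0]1   (B,0)→(D,0,right)
state=D head=6 tape=_1_1_00[1]   (D,1)→(A,0,left)
state=A head=5 tape=_1_1_0[0]0   (A,0)→(B,1,left)
state=B head=4 tape=_1_1_[0]10   (B,0)→(D,0,right)
state=D head=5 tape=_1_1_0[1]0   (D,1)→(A,0,left)
state=A head=4 tape=_1_1_[0]00   (A,0)→(B,1,left)
state=B head=3 tape=_1_1[_]100   (B,_)→(A,_,right)
state=A head=4 tape=_1_1_[1]00   (A,1)→(B,1,right)
state=B head=5 tape=_1_1_1[0]0   (B,0)→(D,0,right)
state=D head=6 tape=_1_1_10[0]
No transition is defined for (D, 0); M halts in state D.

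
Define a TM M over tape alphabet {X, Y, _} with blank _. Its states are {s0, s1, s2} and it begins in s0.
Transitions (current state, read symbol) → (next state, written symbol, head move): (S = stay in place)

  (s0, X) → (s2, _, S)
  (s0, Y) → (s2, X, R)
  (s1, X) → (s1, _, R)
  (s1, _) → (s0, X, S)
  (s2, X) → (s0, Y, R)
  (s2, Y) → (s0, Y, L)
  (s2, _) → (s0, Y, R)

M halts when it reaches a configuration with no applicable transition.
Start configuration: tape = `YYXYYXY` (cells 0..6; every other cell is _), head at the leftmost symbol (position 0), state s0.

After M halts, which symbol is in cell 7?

Y

state=s0 head=0 tape=[Y]YXYYXY__   (s0,Y)→(s2,X,R)
state=s2 head=1 tape=X[Y]XYYXY__   (s2,Y)→(s0,Y,L)
state=s0 head=0 tape=[X]YXYYXY__   (s0,X)→(s2,_,S)
state=s2 head=0 tape=[_]YXYYXY__   (s2,_)→(s0,Y,R)
state=s0 head=1 tape=Y[Y]XYYXY__   (s0,Y)→(s2,X,R)
state=s2 head=2 tape=YX[X]YYXY__   (s2,X)→(s0,Y,R)
state=s0 head=3 tape=YXY[Y]YXY__   (s0,Y)→(s2,X,R)
state=s2 head=4 tape=YXYX[Y]XY__   (s2,Y)→(s0,Y,L)
state=s0 head=3 tape=YXY[X]YXY__   (s0,X)→(s2,_,S)
state=s2 head=3 tape=YXY[_]YXY__   (s2,_)→(s0,Y,R)
state=s0 head=4 tape=YXYY[Y]XY__   (s0,Y)→(s2,X,R)
state=s2 head=5 tape=YXYYX[X]Y__   (s2,X)→(s0,Y,R)
state=s0 head=6 tape=YXYYXY[Y]__   (s0,Y)→(s2,X,R)
state=s2 head=7 tape=YXYYXYX[_]_   (s2,_)→(s0,Y,R)
state=s0 head=8 tape=YXYYXYXY[_]
Cell 7 holds Y when M halts.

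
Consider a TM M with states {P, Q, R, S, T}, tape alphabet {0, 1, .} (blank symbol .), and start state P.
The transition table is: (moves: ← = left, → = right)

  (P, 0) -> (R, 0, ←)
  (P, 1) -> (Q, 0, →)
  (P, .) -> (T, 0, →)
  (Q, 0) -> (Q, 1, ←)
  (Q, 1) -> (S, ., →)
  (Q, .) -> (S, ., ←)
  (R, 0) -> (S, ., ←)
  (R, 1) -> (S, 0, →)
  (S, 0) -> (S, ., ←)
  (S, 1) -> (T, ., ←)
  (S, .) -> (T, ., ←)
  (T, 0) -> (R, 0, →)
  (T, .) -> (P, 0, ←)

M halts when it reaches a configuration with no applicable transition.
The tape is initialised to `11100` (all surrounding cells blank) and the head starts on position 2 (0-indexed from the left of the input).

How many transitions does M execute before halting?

state=P head=2 tape=....11[1]00   (P,1)→(Q,0,→)
state=Q head=3 tape=....110[0]0   (Q,0)→(Q,1,←)
state=Q head=2 tape=....11[0]10   (Q,0)→(Q,1,←)
state=Q head=1 tape=....1[1]110   (Q,1)→(S,.,→)
state=S head=2 tape=....1.[1]10   (S,1)→(T,.,←)
state=T head=1 tape=....1[.].10   (T,.)→(P,0,←)
state=P head=0 tape=....[1]0.10   (P,1)→(Q,0,→)
state=Q head=1 tape=....0[0].10   (Q,0)→(Q,1,←)
state=Q head=0 tape=....[0]1.10   (Q,0)→(Q,1,←)
state=Q head=-1 tape=...[.]11.10   (Q,.)→(S,.,←)
state=S head=-2 tape=..[.].11.10   (S,.)→(T,.,←)
state=T head=-3 tape=.[.]..11.10   (T,.)→(P,0,←)
state=P head=-4 tape=[.]0..11.10   (P,.)→(T,0,→)
state=T head=-3 tape=0[0]..11.10   (T,0)→(R,0,→)
state=R head=-2 tape=00[.].11.10
M halts after 14 transitions.

14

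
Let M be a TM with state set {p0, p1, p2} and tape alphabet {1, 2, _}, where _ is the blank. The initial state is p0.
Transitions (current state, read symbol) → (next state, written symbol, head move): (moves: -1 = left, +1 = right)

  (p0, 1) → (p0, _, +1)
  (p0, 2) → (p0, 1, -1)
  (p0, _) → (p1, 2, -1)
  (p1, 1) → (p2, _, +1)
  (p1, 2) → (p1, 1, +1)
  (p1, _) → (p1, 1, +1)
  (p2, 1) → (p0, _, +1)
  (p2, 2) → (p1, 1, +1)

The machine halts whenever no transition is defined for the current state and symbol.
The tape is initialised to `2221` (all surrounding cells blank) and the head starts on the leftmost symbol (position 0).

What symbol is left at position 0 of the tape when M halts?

state=p0 head=0 tape=__[2]221_   (p0,2)→(p0,1,-1)
state=p0 head=-1 tape=_[_]1221_   (p0,_)→(p1,2,-1)
state=p1 head=-2 tape=[_]21221_   (p1,_)→(p1,1,+1)
state=p1 head=-1 tape=1[2]1221_   (p1,2)→(p1,1,+1)
state=p1 head=0 tape=11[1]221_   (p1,1)→(p2,_,+1)
state=p2 head=1 tape=11_[2]21_   (p2,2)→(p1,1,+1)
state=p1 head=2 tape=11_1[2]1_   (p1,2)→(p1,1,+1)
state=p1 head=3 tape=11_11[1]_   (p1,1)→(p2,_,+1)
state=p2 head=4 tape=11_11_[_]
Cell 0 holds _ when M halts.

_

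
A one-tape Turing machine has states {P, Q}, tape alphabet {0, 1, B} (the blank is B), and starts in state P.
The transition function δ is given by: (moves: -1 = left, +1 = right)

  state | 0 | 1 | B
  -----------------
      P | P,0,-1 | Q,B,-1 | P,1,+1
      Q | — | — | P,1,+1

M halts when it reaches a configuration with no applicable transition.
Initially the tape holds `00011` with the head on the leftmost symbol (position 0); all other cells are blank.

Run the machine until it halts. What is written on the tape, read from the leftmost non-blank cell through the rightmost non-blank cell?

1B00011

state=P head=0 tape=BB[0]0011   (P,0)→(P,0,-1)
state=P head=-1 tape=B[B]00011   (P,B)→(P,1,+1)
state=P head=0 tape=B1[0]0011   (P,0)→(P,0,-1)
state=P head=-1 tape=B[1]00011   (P,1)→(Q,B,-1)
state=Q head=-2 tape=[B]B00011   (Q,B)→(P,1,+1)
state=P head=-1 tape=1[B]00011   (P,B)→(P,1,+1)
state=P head=0 tape=11[0]0011   (P,0)→(P,0,-1)
state=P head=-1 tape=1[1]00011   (P,1)→(Q,B,-1)
state=Q head=-2 tape=[1]B00011
The non-blank tape span at halt is 1B00011.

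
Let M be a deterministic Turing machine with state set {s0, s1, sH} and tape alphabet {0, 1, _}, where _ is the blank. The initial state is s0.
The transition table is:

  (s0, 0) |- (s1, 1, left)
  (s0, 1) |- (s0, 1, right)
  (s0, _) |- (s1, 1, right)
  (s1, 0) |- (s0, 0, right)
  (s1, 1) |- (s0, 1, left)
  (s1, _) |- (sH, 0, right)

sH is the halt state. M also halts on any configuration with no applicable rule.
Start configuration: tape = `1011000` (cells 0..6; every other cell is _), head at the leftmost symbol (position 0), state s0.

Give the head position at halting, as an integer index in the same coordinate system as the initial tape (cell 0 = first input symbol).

9

state=s0 head=0 tape=_[1]011000___   (s0,1)→(s0,1,right)
state=s0 head=1 tape=_1[0]11000___   (s0,0)→(s1,1,left)
state=s1 head=0 tape=_[1]111000___   (s1,1)→(s0,1,left)
state=s0 head=-1 tape=[_]1111000___   (s0,_)→(s1,1,right)
state=s1 head=0 tape=1[1]111000___   (s1,1)→(s0,1,left)
state=s0 head=-1 tape=[1]1111000___   (s0,1)→(s0,1,right)
state=s0 head=0 tape=1[1]111000___   (s0,1)→(s0,1,right)
state=s0 head=1 tape=11[1]11000___   (s0,1)→(s0,1,right)
state=s0 head=2 tape=111[1]1000___   (s0,1)→(s0,1,right)
state=s0 head=3 tape=1111[1]000___   (s0,1)→(s0,1,right)
state=s0 head=4 tape=11111[0]00___   (s0,0)→(s1,1,left)
state=s1 head=3 tape=1111[1]100___   (s1,1)→(s0,1,left)
state=s0 head=2 tape=111[1]1100___   (s0,1)→(s0,1,right)
state=s0 head=3 tape=1111[1]100___   (s0,1)→(s0,1,right)
state=s0 head=4 tape=11111[1]00___   (s0,1)→(s0,1,right)
state=s0 head=5 tape=111111[0]0___   (s0,0)→(s1,1,left)
state=s1 head=4 tape=11111[1]10___   (s1,1)→(s0,1,left)
state=s0 head=3 tape=1111[1]110___   (s0,1)→(s0,1,right)
state=s0 head=4 tape=11111[1]10___   (s0,1)→(s0,1,right)
state=s0 head=5 tape=111111[1]0___   (s0,1)→(s0,1,right)
state=s0 head=6 tape=1111111[0]___   (s0,0)→(s1,1,left)
state=s1 head=5 tape=111111[1]1___   (s1,1)→(s0,1,left)
state=s0 head=4 tape=11111[1]11___   (s0,1)→(s0,1,right)
state=s0 head=5 tape=111111[1]1___   (s0,1)→(s0,1,right)
state=s0 head=6 tape=1111111[1]___   (s0,1)→(s0,1,right)
state=s0 head=7 tape=11111111[_]__   (s0,_)→(s1,1,right)
state=s1 head=8 tape=111111111[_]_   (s1,_)→(sH,0,right)
state=sH head=9 tape=1111111110[_]
At halt the head is at cell 9.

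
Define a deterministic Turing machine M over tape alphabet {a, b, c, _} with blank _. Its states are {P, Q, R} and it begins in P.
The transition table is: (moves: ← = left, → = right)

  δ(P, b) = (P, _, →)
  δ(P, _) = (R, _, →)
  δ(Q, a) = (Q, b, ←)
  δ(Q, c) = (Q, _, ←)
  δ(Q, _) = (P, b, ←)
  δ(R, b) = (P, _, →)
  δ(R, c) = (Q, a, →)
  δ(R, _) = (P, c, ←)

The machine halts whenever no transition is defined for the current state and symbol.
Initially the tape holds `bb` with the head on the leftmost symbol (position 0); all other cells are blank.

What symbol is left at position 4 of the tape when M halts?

P | [b]b___   read b → write _, move →, go to P
P | _[b]___   read b → write _, move →, go to P
P | __[_]__   read _ → write _, move →, go to R
R | ___[_]_   read _ → write c, move ←, go to P
P | __[_]c_   read _ → write _, move →, go to R
R | ___[c]_   read c → write a, move →, go to Q
Q | ___a[_]   read _ → write b, move ←, go to P
P | ___[a]b
Cell 4 holds b when M halts.

b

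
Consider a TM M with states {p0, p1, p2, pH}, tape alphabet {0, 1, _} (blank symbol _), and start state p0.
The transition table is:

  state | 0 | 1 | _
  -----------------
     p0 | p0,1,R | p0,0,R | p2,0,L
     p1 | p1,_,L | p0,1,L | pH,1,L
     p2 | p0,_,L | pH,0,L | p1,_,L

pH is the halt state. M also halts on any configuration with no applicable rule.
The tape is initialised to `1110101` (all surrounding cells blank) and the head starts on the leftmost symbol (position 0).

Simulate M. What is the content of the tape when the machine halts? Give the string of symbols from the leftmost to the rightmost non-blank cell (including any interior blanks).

00010000

state=p0 head=0 tape=[1]110101_   (p0,1)→(p0,0,R)
state=p0 head=1 tape=0[1]10101_   (p0,1)→(p0,0,R)
state=p0 head=2 tape=00[1]0101_   (p0,1)→(p0,0,R)
state=p0 head=3 tape=000[0]101_   (p0,0)→(p0,1,R)
state=p0 head=4 tape=0001[1]01_   (p0,1)→(p0,0,R)
state=p0 head=5 tape=00010[0]1_   (p0,0)→(p0,1,R)
state=p0 head=6 tape=000101[1]_   (p0,1)→(p0,0,R)
state=p0 head=7 tape=0001010[_]   (p0,_)→(p2,0,L)
state=p2 head=6 tape=000101[0]0   (p2,0)→(p0,_,L)
state=p0 head=5 tape=00010[1]_0   (p0,1)→(p0,0,R)
state=p0 head=6 tape=000100[_]0   (p0,_)→(p2,0,L)
state=p2 head=5 tape=00010[0]00   (p2,0)→(p0,_,L)
state=p0 head=4 tape=0001[0]_00   (p0,0)→(p0,1,R)
state=p0 head=5 tape=00011[_]00   (p0,_)→(p2,0,L)
state=p2 head=4 tape=0001[1]000   (p2,1)→(pH,0,L)
state=pH head=3 tape=000[1]0000
The non-blank tape span at halt is 00010000.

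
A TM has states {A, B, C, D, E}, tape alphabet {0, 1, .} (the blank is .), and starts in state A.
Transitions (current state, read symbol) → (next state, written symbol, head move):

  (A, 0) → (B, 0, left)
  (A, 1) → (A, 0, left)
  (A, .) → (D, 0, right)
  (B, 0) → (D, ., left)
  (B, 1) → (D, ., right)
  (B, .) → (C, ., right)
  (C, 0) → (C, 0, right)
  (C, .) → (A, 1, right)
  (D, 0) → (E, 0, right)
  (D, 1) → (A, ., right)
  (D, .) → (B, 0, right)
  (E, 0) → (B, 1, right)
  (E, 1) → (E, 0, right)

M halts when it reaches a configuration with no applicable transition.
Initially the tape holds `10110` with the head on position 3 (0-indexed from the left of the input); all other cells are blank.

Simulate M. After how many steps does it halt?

A | 101[1]0.   read 1 → write 0, move left, go to A
A | 10[1]00.   read 1 → write 0, move left, go to A
A | 1[0]000.   read 0 → write 0, move left, go to B
B | [1]0000.   read 1 → write ., move right, go to D
D | .[0]000.   read 0 → write 0, move right, go to E
E | .0[0]00.   read 0 → write 1, move right, go to B
B | .01[0]0.   read 0 → write ., move left, go to D
D | .0[1].0.   read 1 → write ., move right, go to A
A | .0.[.]0.   read . → write 0, move right, go to D
D | .0.0[0].   read 0 → write 0, move right, go to E
E | .0.00[.]
M halts after 10 transitions.

10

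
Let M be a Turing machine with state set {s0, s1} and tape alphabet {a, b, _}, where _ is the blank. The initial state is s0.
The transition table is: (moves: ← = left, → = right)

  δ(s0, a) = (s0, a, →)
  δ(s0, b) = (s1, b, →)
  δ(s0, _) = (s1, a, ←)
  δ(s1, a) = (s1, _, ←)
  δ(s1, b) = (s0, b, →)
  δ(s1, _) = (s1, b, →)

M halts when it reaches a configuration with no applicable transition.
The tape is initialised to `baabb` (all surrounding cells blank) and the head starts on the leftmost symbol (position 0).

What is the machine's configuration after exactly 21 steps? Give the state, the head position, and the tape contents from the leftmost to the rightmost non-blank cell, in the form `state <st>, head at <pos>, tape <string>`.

state s1, head at 5, tape baabba_a

state=s0 head=0 tape=[b]aabb___   (s0,b)→(s1,b,→)
state=s1 head=1 tape=b[a]abb___   (s1,a)→(s1,_,←)
state=s1 head=0 tape=[b]_abb___   (s1,b)→(s0,b,→)
state=s0 head=1 tape=b[_]abb___   (s0,_)→(s1,a,←)
state=s1 head=0 tape=[b]aabb___   (s1,b)→(s0,b,→)
state=s0 head=1 tape=b[a]abb___   (s0,a)→(s0,a,→)
state=s0 head=2 tape=ba[a]bb___   (s0,a)→(s0,a,→)
state=s0 head=3 tape=baa[b]b___   (s0,b)→(s1,b,→)
state=s1 head=4 tape=baab[b]___   (s1,b)→(s0,b,→)
state=s0 head=5 tape=baabb[_]__   (s0,_)→(s1,a,←)
state=s1 head=4 tape=baab[b]a__   (s1,b)→(s0,b,→)
state=s0 head=5 tape=baabb[a]__   (s0,a)→(s0,a,→)
state=s0 head=6 tape=baabba[_]_   (s0,_)→(s1,a,←)
state=s1 head=5 tape=baabb[a]a_   (s1,a)→(s1,_,←)
state=s1 head=4 tape=baab[b]_a_   (s1,b)→(s0,b,→)
state=s0 head=5 tape=baabb[_]a_   (s0,_)→(s1,a,←)
state=s1 head=4 tape=baab[b]aa_   (s1,b)→(s0,b,→)
state=s0 head=5 tape=baabb[a]a_   (s0,a)→(s0,a,→)
state=s0 head=6 tape=baabba[a]_   (s0,a)→(s0,a,→)
state=s0 head=7 tape=baabbaa[_]   (s0,_)→(s1,a,←)
state=s1 head=6 tape=baabba[a]a   (s1,a)→(s1,_,←)
state=s1 head=5 tape=baabb[a]_a
After 21 steps: state s1, head at 5, tape baabba_a.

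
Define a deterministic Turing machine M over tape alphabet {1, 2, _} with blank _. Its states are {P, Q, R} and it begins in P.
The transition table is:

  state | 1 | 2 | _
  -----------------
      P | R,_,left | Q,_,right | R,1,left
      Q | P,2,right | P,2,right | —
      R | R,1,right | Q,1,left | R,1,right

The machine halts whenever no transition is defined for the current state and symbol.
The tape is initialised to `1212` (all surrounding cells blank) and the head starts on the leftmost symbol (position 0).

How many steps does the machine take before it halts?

10

P | __[1]212   read 1 → write _, move left, go to R
R | _[_]_212   read _ → write 1, move right, go to R
R | _1[_]212   read _ → write 1, move right, go to R
R | _11[2]12   read 2 → write 1, move left, go to Q
Q | _1[1]112   read 1 → write 2, move right, go to P
P | _12[1]12   read 1 → write _, move left, go to R
R | _1[2]_12   read 2 → write 1, move left, go to Q
Q | _[1]1_12   read 1 → write 2, move right, go to P
P | _2[1]_12   read 1 → write _, move left, go to R
R | _[2]__12   read 2 → write 1, move left, go to Q
Q | [_]1__12
M halts after 10 transitions.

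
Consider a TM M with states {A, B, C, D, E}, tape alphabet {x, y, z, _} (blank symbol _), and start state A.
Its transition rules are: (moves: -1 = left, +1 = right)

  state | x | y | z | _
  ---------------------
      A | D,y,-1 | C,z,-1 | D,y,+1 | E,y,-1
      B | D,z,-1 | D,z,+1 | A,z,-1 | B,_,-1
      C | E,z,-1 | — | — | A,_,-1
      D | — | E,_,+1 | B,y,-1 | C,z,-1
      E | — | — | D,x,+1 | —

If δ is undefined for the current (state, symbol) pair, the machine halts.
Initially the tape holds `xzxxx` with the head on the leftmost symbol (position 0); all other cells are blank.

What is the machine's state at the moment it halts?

E

state=A head=0 tape=____[x]zxxx   (A,x)→(D,y,-1)
state=D head=-1 tape=___[_]yzxxx   (D,_)→(C,z,-1)
state=C head=-2 tape=__[_]zyzxxx   (C,_)→(A,_,-1)
state=A head=-3 tape=_[_]_zyzxxx   (A,_)→(E,y,-1)
state=E head=-4 tape=[_]y_zyzxxx
No transition is defined for (E, _); M halts in state E.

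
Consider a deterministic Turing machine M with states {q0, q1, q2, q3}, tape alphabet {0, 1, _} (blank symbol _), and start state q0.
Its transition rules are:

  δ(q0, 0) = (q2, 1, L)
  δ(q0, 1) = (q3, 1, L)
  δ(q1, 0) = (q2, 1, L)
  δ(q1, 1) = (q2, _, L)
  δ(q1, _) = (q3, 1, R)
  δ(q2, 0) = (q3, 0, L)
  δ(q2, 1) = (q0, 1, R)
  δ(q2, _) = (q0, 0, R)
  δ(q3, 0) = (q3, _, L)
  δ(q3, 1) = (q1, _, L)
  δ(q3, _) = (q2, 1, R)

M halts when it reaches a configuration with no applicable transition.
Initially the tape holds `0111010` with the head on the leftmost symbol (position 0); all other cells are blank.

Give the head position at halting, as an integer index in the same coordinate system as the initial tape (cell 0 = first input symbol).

state=q0 head=0 tape=____[0]111010   (q0,0)→(q2,1,L)
state=q2 head=-1 tape=___[_]1111010   (q2,_)→(q0,0,R)
state=q0 head=0 tape=___0[1]111010   (q0,1)→(q3,1,L)
state=q3 head=-1 tape=___[0]1111010   (q3,0)→(q3,_,L)
state=q3 head=-2 tape=__[_]_1111010   (q3,_)→(q2,1,R)
state=q2 head=-1 tape=__1[_]1111010   (q2,_)→(q0,0,R)
state=q0 head=0 tape=__10[1]111010   (q0,1)→(q3,1,L)
state=q3 head=-1 tape=__1[0]1111010   (q3,0)→(q3,_,L)
state=q3 head=-2 tape=__[1]_1111010   (q3,1)→(q1,_,L)
state=q1 head=-3 tape=_[_]__1111010   (q1,_)→(q3,1,R)
state=q3 head=-2 tape=_1[_]_1111010   (q3,_)→(q2,1,R)
state=q2 head=-1 tape=_11[_]1111010   (q2,_)→(q0,0,R)
state=q0 head=0 tape=_110[1]111010   (q0,1)→(q3,1,L)
state=q3 head=-1 tape=_11[0]1111010   (q3,0)→(q3,_,L)
state=q3 head=-2 tape=_1[1]_1111010   (q3,1)→(q1,_,L)
state=q1 head=-3 tape=_[1]__1111010   (q1,1)→(q2,_,L)
state=q2 head=-4 tape=[_]___1111010   (q2,_)→(q0,0,R)
state=q0 head=-3 tape=0[_]__1111010
At halt the head is at cell -3.

-3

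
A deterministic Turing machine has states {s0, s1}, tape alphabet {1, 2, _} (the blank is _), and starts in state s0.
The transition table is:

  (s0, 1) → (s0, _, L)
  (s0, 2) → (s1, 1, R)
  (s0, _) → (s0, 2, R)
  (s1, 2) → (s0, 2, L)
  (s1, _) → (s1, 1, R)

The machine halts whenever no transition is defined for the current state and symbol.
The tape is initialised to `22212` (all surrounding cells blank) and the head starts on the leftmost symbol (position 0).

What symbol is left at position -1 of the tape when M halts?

2

s0 | __[2]2212   read 2 → write 1, move R, go to s1
s1 | __1[2]212   read 2 → write 2, move L, go to s0
s0 | __[1]2212   read 1 → write _, move L, go to s0
s0 | _[_]_2212   read _ → write 2, move R, go to s0
s0 | _2[_]2212   read _ → write 2, move R, go to s0
s0 | _22[2]212   read 2 → write 1, move R, go to s1
s1 | _221[2]12   read 2 → write 2, move L, go to s0
s0 | _22[1]212   read 1 → write _, move L, go to s0
s0 | _2[2]_212   read 2 → write 1, move R, go to s1
s1 | _21[_]212   read _ → write 1, move R, go to s1
s1 | _211[2]12   read 2 → write 2, move L, go to s0
s0 | _21[1]212   read 1 → write _, move L, go to s0
s0 | _2[1]_212   read 1 → write _, move L, go to s0
s0 | _[2]__212   read 2 → write 1, move R, go to s1
s1 | _1[_]_212   read _ → write 1, move R, go to s1
s1 | _11[_]212   read _ → write 1, move R, go to s1
s1 | _111[2]12   read 2 → write 2, move L, go to s0
s0 | _11[1]212   read 1 → write _, move L, go to s0
s0 | _1[1]_212   read 1 → write _, move L, go to s0
s0 | _[1]__212   read 1 → write _, move L, go to s0
s0 | [_]___212   read _ → write 2, move R, go to s0
s0 | 2[_]__212   read _ → write 2, move R, go to s0
s0 | 22[_]_212   read _ → write 2, move R, go to s0
s0 | 222[_]212   read _ → write 2, move R, go to s0
s0 | 2222[2]12   read 2 → write 1, move R, go to s1
s1 | 22221[1]2
Cell -1 holds 2 when M halts.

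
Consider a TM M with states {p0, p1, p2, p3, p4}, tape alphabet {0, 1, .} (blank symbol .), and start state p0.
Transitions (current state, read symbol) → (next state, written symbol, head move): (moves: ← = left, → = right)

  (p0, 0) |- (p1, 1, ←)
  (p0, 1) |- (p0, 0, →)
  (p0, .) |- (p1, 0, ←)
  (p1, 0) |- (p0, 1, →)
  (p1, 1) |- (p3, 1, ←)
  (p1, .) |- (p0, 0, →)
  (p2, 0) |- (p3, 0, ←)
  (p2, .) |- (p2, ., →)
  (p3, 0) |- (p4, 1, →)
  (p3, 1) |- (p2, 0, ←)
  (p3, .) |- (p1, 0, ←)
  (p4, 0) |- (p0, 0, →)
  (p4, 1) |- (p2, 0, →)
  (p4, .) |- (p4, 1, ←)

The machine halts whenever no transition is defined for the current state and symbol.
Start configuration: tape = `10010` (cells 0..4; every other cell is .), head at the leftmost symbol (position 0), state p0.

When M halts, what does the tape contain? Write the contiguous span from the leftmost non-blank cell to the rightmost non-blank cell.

100011

state=p0 head=0 tape=[1]0010.   (p0,1)→(p0,0,→)
state=p0 head=1 tape=0[0]010.   (p0,0)→(p1,1,←)
state=p1 head=0 tape=[0]1010.   (p1,0)→(p0,1,→)
state=p0 head=1 tape=1[1]010.   (p0,1)→(p0,0,→)
state=p0 head=2 tape=10[0]10.   (p0,0)→(p1,1,←)
state=p1 head=1 tape=1[0]110.   (p1,0)→(p0,1,→)
state=p0 head=2 tape=11[1]10.   (p0,1)→(p0,0,→)
state=p0 head=3 tape=110[1]0.   (p0,1)→(p0,0,→)
state=p0 head=4 tape=1100[0].   (p0,0)→(p1,1,←)
state=p1 head=3 tape=110[0]1.   (p1,0)→(p0,1,→)
state=p0 head=4 tape=1101[1].   (p0,1)→(p0,0,→)
state=p0 head=5 tape=11010[.]   (p0,.)→(p1,0,←)
state=p1 head=4 tape=1101[0]0   (p1,0)→(p0,1,→)
state=p0 head=5 tape=11011[0]   (p0,0)→(p1,1,←)
state=p1 head=4 tape=1101[1]1   (p1,1)→(p3,1,←)
state=p3 head=3 tape=110[1]11   (p3,1)→(p2,0,←)
state=p2 head=2 tape=11[0]011   (p2,0)→(p3,0,←)
state=p3 head=1 tape=1[1]0011   (p3,1)→(p2,0,←)
state=p2 head=0 tape=[1]00011
The non-blank tape span at halt is 100011.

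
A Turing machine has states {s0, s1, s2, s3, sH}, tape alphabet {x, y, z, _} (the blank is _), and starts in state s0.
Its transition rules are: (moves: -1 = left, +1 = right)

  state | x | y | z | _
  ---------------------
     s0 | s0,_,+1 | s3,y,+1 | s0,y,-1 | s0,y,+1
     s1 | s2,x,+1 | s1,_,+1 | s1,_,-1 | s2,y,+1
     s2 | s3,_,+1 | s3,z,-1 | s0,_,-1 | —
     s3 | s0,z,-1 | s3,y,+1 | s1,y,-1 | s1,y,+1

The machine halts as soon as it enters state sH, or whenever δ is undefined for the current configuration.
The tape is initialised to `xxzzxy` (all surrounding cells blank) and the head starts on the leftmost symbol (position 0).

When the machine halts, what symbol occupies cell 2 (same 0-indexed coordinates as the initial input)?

state=s0 head=0 tape=[x]xzzxy__   (s0,x)→(s0,_,+1)
state=s0 head=1 tape=_[x]zzxy__   (s0,x)→(s0,_,+1)
state=s0 head=2 tape=__[z]zxy__   (s0,z)→(s0,y,-1)
state=s0 head=1 tape=_[_]yzxy__   (s0,_)→(s0,y,+1)
state=s0 head=2 tape=_y[y]zxy__   (s0,y)→(s3,y,+1)
state=s3 head=3 tape=_yy[z]xy__   (s3,z)→(s1,y,-1)
state=s1 head=2 tape=_y[y]yxy__   (s1,y)→(s1,_,+1)
state=s1 head=3 tape=_y_[y]xy__   (s1,y)→(s1,_,+1)
state=s1 head=4 tape=_y__[x]y__   (s1,x)→(s2,x,+1)
state=s2 head=5 tape=_y__x[y]__   (s2,y)→(s3,z,-1)
state=s3 head=4 tape=_y__[x]z__   (s3,x)→(s0,z,-1)
state=s0 head=3 tape=_y_[_]zz__   (s0,_)→(s0,y,+1)
state=s0 head=4 tape=_y_y[z]z__   (s0,z)→(s0,y,-1)
state=s0 head=3 tape=_y_[y]yz__   (s0,y)→(s3,y,+1)
state=s3 head=4 tape=_y_y[y]z__   (s3,y)→(s3,y,+1)
state=s3 head=5 tape=_y_yy[z]__   (s3,z)→(s1,y,-1)
state=s1 head=4 tape=_y_y[y]y__   (s1,y)→(s1,_,+1)
state=s1 head=5 tape=_y_y_[y]__   (s1,y)→(s1,_,+1)
state=s1 head=6 tape=_y_y__[_]_   (s1,_)→(s2,y,+1)
state=s2 head=7 tape=_y_y__y[_]
Cell 2 holds _ when M halts.

_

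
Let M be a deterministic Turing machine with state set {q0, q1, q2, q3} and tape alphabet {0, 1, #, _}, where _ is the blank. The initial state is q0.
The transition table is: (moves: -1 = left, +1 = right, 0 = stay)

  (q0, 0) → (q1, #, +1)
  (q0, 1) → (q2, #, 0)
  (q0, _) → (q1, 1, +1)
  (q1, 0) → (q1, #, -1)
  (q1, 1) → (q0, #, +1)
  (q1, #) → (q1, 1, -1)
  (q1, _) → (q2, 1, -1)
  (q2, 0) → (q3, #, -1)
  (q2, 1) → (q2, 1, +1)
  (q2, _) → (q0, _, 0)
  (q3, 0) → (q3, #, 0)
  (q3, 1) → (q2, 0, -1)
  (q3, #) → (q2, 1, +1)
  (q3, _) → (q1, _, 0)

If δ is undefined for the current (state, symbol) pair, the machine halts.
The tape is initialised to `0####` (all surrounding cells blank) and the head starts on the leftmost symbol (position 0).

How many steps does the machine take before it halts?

q0 | __[0]####   read 0 → write #, move +1, go to q1
q1 | __#[#]###   read # → write 1, move -1, go to q1
q1 | __[#]1###   read # → write 1, move -1, go to q1
q1 | _[_]11###   read _ → write 1, move -1, go to q2
q2 | [_]111###   read _ → write _, move 0, go to q0
q0 | [_]111###   read _ → write 1, move +1, go to q1
q1 | 1[1]11###   read 1 → write #, move +1, go to q0
q0 | 1#[1]1###   read 1 → write #, move 0, go to q2
q2 | 1#[#]1###
M halts after 8 transitions.

8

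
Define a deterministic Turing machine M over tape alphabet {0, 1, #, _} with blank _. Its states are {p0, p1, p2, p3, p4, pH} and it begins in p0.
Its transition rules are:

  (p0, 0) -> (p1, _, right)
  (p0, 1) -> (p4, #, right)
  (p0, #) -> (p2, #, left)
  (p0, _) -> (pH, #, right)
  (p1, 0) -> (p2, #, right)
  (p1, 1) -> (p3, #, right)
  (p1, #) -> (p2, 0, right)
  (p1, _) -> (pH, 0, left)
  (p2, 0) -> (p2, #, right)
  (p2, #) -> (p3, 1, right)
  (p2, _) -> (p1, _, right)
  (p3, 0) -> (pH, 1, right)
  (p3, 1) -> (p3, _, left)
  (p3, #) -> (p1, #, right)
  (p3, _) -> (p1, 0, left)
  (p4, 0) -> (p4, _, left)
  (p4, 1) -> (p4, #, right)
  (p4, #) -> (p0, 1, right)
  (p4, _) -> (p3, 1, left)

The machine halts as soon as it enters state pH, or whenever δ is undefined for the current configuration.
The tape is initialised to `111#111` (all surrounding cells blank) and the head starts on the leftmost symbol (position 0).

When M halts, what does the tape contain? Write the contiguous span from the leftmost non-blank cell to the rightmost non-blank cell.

state=p0 head=0 tape=[1]11#111____   (p0,1)→(p4,#,right)
state=p4 head=1 tape=#[1]1#111____   (p4,1)→(p4,#,right)
state=p4 head=2 tape=##[1]#111____   (p4,1)→(p4,#,right)
state=p4 head=3 tape=###[#]111____   (p4,#)→(p0,1,right)
state=p0 head=4 tape=###1[1]11____   (p0,1)→(p4,#,right)
state=p4 head=5 tape=###1#[1]1____   (p4,1)→(p4,#,right)
state=p4 head=6 tape=###1##[1]____   (p4,1)→(p4,#,right)
state=p4 head=7 tape=###1###[_]___   (p4,_)→(p3,1,left)
state=p3 head=6 tape=###1##[#]1___   (p3,#)→(p1,#,right)
state=p1 head=7 tape=###1###[1]___   (p1,1)→(p3,#,right)
state=p3 head=8 tape=###1####[_]__   (p3,_)→(p1,0,left)
state=p1 head=7 tape=###1###[#]0__   (p1,#)→(p2,0,right)
state=p2 head=8 tape=###1###0[0]__   (p2,0)→(p2,#,right)
state=p2 head=9 tape=###1###0#[_]_   (p2,_)→(p1,_,right)
state=p1 head=10 tape=###1###0#_[_]   (p1,_)→(pH,0,left)
state=pH head=9 tape=###1###0#[_]0
The non-blank tape span at halt is ###1###0#_0.

###1###0#_0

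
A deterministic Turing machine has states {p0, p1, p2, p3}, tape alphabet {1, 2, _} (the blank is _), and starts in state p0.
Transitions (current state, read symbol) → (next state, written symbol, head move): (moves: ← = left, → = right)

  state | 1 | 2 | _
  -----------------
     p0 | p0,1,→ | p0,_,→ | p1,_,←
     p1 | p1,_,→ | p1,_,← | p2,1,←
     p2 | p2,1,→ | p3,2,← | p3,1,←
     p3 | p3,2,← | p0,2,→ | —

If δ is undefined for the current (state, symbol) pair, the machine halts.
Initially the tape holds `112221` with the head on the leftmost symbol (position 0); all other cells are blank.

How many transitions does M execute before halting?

10

p0 | [1]12221_   read 1 → write 1, move →, go to p0
p0 | 1[1]2221_   read 1 → write 1, move →, go to p0
p0 | 11[2]221_   read 2 → write _, move →, go to p0
p0 | 11_[2]21_   read 2 → write _, move →, go to p0
p0 | 11__[2]1_   read 2 → write _, move →, go to p0
p0 | 11___[1]_   read 1 → write 1, move →, go to p0
p0 | 11___1[_]   read _ → write _, move ←, go to p1
p1 | 11___[1]_   read 1 → write _, move →, go to p1
p1 | 11____[_]   read _ → write 1, move ←, go to p2
p2 | 11___[_]1   read _ → write 1, move ←, go to p3
p3 | 11__[_]11
M halts after 10 transitions.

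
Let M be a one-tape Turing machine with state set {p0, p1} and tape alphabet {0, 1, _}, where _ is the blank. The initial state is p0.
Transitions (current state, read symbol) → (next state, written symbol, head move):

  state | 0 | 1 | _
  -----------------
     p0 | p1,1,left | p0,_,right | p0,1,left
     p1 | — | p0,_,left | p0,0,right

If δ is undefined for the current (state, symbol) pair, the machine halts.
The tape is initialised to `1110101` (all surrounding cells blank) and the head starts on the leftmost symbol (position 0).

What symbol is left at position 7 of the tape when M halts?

1

state=p0 head=0 tape=[1]110101__   (p0,1)→(p0,_,right)
state=p0 head=1 tape=_[1]10101__   (p0,1)→(p0,_,right)
state=p0 head=2 tape=__[1]0101__   (p0,1)→(p0,_,right)
state=p0 head=3 tape=___[0]101__   (p0,0)→(p1,1,left)
state=p1 head=2 tape=__[_]1101__   (p1,_)→(p0,0,right)
state=p0 head=3 tape=__0[1]101__   (p0,1)→(p0,_,right)
state=p0 head=4 tape=__0_[1]01__   (p0,1)→(p0,_,right)
state=p0 head=5 tape=__0__[0]1__   (p0,0)→(p1,1,left)
state=p1 head=4 tape=__0_[_]11__   (p1,_)→(p0,0,right)
state=p0 head=5 tape=__0_0[1]1__   (p0,1)→(p0,_,right)
state=p0 head=6 tape=__0_0_[1]__   (p0,1)→(p0,_,right)
state=p0 head=7 tape=__0_0__[_]_   (p0,_)→(p0,1,left)
state=p0 head=6 tape=__0_0_[_]1_   (p0,_)→(p0,1,left)
state=p0 head=5 tape=__0_0[_]11_   (p0,_)→(p0,1,left)
state=p0 head=4 tape=__0_[0]111_   (p0,0)→(p1,1,left)
state=p1 head=3 tape=__0[_]1111_   (p1,_)→(p0,0,right)
state=p0 head=4 tape=__00[1]111_   (p0,1)→(p0,_,right)
state=p0 head=5 tape=__00_[1]11_   (p0,1)→(p0,_,right)
state=p0 head=6 tape=__00__[1]1_   (p0,1)→(p0,_,right)
state=p0 head=7 tape=__00___[1]_   (p0,1)→(p0,_,right)
state=p0 head=8 tape=__00____[_]   (p0,_)→(p0,1,left)
state=p0 head=7 tape=__00___[_]1   (p0,_)→(p0,1,left)
state=p0 head=6 tape=__00__[_]11   (p0,_)→(p0,1,left)
state=p0 head=5 tape=__00_[_]111   (p0,_)→(p0,1,left)
state=p0 head=4 tape=__00[_]1111   (p0,_)→(p0,1,left)
state=p0 head=3 tape=__0[0]11111   (p0,0)→(p1,1,left)
state=p1 head=2 tape=__[0]111111
Cell 7 holds 1 when M halts.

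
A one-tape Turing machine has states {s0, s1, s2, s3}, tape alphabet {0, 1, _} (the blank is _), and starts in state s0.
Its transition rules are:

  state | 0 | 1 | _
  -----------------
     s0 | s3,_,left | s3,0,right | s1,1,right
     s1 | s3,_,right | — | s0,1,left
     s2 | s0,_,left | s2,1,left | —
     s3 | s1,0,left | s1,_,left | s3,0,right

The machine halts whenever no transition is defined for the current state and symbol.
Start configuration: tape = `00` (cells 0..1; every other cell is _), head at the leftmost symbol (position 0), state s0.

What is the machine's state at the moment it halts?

s1

s0 | __[0]0   read 0 → write _, move left, go to s3
s3 | _[_]_0   read _ → write 0, move right, go to s3
s3 | _0[_]0   read _ → write 0, move right, go to s3
s3 | _00[0]   read 0 → write 0, move left, go to s1
s1 | _0[0]0   read 0 → write _, move right, go to s3
s3 | _0_[0]   read 0 → write 0, move left, go to s1
s1 | _0[_]0   read _ → write 1, move left, go to s0
s0 | _[0]10   read 0 → write _, move left, go to s3
s3 | [_]_10   read _ → write 0, move right, go to s3
s3 | 0[_]10   read _ → write 0, move right, go to s3
s3 | 00[1]0   read 1 → write _, move left, go to s1
s1 | 0[0]_0   read 0 → write _, move right, go to s3
s3 | 0_[_]0   read _ → write 0, move right, go to s3
s3 | 0_0[0]   read 0 → write 0, move left, go to s1
s1 | 0_[0]0   read 0 → write _, move right, go to s3
s3 | 0__[0]   read 0 → write 0, move left, go to s1
s1 | 0_[_]0   read _ → write 1, move left, go to s0
s0 | 0[_]10   read _ → write 1, move right, go to s1
s1 | 01[1]0
No transition is defined for (s1, 1); M halts in state s1.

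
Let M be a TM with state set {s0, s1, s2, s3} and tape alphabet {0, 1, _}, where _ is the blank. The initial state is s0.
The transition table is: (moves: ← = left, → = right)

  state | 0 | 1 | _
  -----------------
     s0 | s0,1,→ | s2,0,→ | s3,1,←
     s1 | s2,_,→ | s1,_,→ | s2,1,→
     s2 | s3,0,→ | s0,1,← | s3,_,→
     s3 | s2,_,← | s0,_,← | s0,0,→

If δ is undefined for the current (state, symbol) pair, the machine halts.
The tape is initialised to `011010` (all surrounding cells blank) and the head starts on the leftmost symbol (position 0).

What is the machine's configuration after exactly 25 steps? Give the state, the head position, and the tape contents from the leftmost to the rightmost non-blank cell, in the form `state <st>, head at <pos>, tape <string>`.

s0 | __[0]11010   read 0 → write 1, move →, go to s0
s0 | __1[1]1010   read 1 → write 0, move →, go to s2
s2 | __10[1]010   read 1 → write 1, move ←, go to s0
s0 | __1[0]1010   read 0 → write 1, move →, go to s0
s0 | __11[1]010   read 1 → write 0, move →, go to s2
s2 | __110[0]10   read 0 → write 0, move →, go to s3
s3 | __1100[1]0   read 1 → write _, move ←, go to s0
s0 | __110[0]_0   read 0 → write 1, move →, go to s0
s0 | __1101[_]0   read _ → write 1, move ←, go to s3
s3 | __110[1]10   read 1 → write _, move ←, go to s0
s0 | __11[0]_10   read 0 → write 1, move →, go to s0
s0 | __111[_]10   read _ → write 1, move ←, go to s3
s3 | __11[1]110   read 1 → write _, move ←, go to s0
s0 | __1[1]_110   read 1 → write 0, move →, go to s2
s2 | __10[_]110   read _ → write _, move →, go to s3
s3 | __10_[1]10   read 1 → write _, move ←, go to s0
s0 | __10[_]_10   read _ → write 1, move ←, go to s3
s3 | __1[0]1_10   read 0 → write _, move ←, go to s2
s2 | __[1]_1_10   read 1 → write 1, move ←, go to s0
s0 | _[_]1_1_10   read _ → write 1, move ←, go to s3
s3 | [_]11_1_10   read _ → write 0, move →, go to s0
s0 | 0[1]1_1_10   read 1 → write 0, move →, go to s2
s2 | 00[1]_1_10   read 1 → write 1, move ←, go to s0
s0 | 0[0]1_1_10   read 0 → write 1, move →, go to s0
s0 | 01[1]_1_10   read 1 → write 0, move →, go to s2
s2 | 010[_]1_10
After 25 steps: state s2, head at 1, tape 010_1_10.

state s2, head at 1, tape 010_1_10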